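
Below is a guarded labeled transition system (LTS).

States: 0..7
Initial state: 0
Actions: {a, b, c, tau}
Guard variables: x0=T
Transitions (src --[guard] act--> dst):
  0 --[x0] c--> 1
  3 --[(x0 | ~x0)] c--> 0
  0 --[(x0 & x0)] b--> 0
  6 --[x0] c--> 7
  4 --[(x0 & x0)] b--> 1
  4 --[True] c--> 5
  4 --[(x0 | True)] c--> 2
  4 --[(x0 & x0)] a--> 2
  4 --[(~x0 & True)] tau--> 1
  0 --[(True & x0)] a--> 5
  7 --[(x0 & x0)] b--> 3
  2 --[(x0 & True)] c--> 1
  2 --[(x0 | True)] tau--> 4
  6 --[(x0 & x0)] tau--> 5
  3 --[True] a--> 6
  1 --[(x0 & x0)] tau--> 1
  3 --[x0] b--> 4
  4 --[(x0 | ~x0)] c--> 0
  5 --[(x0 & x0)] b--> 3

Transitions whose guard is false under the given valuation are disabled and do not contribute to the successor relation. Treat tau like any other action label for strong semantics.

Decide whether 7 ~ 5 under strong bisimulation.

Answer: BISIMILAR

Trace:
Compute ~ classes (split until stable):
  round 0: {{0,1,2,3,4,5,6,7}}
  round 1: {{0,3,4},{1},{2,6},{5,7}}
  round 2: {{0},{1},{2},{3},{4},{5,7},{6}}
7 equivalence class(es) (converged in 3)
7∈{5,7}, 5∈{5,7}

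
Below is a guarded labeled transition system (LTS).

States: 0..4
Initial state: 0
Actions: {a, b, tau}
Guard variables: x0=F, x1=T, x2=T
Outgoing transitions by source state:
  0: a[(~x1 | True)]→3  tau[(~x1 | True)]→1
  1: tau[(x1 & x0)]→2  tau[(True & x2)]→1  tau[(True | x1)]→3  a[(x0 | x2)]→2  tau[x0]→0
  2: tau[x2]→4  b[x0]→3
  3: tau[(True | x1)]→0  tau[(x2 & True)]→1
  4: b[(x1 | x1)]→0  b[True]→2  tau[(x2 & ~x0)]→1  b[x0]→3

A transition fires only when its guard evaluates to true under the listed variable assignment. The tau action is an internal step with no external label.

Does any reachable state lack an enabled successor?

Reach set: {0,1,2,3,4}
  0: a→3  tau→1  [2 out]
  1: a→2  tau→1  tau→3  [3 out]
  2: tau→4  [1 out]
  3: tau→0  tau→1  [2 out]
  4: b→0  b→2  tau→1  [3 out]

Answer: DEADLOCK-FREE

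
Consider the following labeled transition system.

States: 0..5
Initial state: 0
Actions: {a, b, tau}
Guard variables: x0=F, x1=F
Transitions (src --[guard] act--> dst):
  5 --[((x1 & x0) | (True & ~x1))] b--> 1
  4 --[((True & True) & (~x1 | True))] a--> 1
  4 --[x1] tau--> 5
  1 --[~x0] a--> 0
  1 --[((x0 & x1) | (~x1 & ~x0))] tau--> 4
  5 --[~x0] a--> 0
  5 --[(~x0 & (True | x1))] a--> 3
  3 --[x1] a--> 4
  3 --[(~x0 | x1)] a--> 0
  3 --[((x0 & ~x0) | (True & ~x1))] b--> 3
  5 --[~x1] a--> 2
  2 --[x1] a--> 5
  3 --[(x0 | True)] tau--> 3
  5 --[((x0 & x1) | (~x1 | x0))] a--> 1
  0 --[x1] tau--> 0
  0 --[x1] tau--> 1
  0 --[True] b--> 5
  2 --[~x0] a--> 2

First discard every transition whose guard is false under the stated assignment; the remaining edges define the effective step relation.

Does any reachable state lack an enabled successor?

Reach set: {0,1,2,3,4,5}
  0: b→5  [1 out]
  1: a→0  tau→4  [2 out]
  2: a→2  [1 out]
  3: a→0  b→3  tau→3  [3 out]
  4: a→1  [1 out]
  5: a→0  a→1  a→2  a→3  b→1  [5 out]

Answer: DEADLOCK-FREE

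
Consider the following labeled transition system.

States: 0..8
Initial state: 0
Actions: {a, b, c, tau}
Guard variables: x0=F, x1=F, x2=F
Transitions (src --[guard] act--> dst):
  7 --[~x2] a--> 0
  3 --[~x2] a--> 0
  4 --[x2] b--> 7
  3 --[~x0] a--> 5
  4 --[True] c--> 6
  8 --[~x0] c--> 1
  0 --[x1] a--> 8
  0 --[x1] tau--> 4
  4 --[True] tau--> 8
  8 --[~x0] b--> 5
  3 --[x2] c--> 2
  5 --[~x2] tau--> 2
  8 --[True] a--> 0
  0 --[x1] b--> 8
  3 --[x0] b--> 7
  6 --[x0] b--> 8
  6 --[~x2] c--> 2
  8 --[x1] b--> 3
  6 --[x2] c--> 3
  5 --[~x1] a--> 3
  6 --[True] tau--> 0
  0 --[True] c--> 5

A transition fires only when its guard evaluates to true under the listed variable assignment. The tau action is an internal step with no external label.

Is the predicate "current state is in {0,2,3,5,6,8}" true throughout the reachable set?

Inv-set: {0,2,3,5,6,8}
Reach set: {0,2,3,5}
  0: ok
  2: ok
  3: ok
  5: ok

Answer: INVARIANT HOLDS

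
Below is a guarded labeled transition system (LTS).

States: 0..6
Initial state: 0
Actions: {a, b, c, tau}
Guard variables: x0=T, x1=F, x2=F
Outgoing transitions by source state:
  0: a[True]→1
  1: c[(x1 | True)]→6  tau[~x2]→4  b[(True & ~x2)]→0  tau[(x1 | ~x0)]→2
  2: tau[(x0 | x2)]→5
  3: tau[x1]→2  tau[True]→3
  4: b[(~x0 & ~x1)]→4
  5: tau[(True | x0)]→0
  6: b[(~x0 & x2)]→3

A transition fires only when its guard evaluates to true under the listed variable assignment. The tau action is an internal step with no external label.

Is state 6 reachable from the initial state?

7 transition(s) survive guard evaluation.
Layer 0: {0}
Layer 1: {1}  now seen {0,1}
Layer 2: {4,6}  now seen {0,1,4,6}
Reach set: {0,1,4,6}
witness 6: a·c

Answer: REACHABLE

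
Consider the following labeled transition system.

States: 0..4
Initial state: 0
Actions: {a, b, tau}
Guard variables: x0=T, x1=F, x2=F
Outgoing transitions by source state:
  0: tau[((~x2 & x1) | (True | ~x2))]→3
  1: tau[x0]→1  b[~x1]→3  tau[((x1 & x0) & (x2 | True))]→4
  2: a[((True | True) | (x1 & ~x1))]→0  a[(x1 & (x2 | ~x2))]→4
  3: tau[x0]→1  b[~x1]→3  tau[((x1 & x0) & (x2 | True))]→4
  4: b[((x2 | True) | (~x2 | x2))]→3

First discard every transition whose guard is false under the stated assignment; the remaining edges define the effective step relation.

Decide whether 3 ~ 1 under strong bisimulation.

Compute ~ classes (split until stable):
  P[0] = {{0,1,2,3,4}}
  P[1] = {{0},{1,3},{2},{4}}
Fixed point at round 2; 4 class(es).
[3]={1,3}  [1]={1,3}

Answer: BISIMILAR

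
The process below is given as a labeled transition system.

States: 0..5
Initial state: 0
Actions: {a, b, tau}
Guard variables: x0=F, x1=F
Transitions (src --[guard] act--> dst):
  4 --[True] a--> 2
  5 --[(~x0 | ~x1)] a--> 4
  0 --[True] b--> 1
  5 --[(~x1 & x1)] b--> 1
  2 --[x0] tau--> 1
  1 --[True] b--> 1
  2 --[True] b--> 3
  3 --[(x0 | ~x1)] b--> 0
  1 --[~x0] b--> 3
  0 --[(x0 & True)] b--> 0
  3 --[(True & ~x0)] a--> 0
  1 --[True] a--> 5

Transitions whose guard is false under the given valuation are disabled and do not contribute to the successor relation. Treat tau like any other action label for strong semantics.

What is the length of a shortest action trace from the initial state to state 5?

Answer: 2

Analysis:
Breadth-first toward 5:
  depth 0: {0}
  depth 1: {1}
  depth 2: {3,5}
first hit 5 at d=2 via b·a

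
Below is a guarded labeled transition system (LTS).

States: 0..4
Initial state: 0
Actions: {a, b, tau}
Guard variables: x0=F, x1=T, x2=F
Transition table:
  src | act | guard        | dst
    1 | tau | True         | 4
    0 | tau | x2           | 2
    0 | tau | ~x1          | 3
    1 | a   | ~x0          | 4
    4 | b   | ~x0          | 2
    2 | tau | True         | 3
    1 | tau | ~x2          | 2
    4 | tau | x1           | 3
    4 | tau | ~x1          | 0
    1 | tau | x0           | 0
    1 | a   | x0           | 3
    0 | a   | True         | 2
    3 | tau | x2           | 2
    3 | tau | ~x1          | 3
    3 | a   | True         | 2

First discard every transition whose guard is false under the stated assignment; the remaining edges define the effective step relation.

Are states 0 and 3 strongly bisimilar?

Answer: BISIMILAR

Working:
Bisimulation quotient by refinement:
  P[0] = {{0,1,2,3,4}}
  P[1] = {{0,3},{1},{2},{4}}
stable after 2 split(s): 4 block(s)
[0]={0,3}  [3]={0,3}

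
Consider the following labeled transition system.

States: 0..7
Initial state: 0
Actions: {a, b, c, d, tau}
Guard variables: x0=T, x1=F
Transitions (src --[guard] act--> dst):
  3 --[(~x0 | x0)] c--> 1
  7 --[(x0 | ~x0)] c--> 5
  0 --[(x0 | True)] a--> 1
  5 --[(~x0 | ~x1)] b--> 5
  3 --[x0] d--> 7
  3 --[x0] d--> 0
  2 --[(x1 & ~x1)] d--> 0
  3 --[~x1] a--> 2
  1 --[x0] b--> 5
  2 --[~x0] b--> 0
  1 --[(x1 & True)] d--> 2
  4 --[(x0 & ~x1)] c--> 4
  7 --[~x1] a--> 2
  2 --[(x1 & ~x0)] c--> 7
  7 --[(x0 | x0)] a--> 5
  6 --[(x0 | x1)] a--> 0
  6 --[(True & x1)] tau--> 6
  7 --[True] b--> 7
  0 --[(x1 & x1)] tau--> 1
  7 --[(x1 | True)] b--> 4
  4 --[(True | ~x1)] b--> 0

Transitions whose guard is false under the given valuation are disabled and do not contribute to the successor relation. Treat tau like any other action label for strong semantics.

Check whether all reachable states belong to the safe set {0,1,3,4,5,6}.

Inv-set: {0,1,3,4,5,6}
R = {0,1,5}
  0: ✓
  1: ✓
  5: ✓

Answer: INVARIANT HOLDS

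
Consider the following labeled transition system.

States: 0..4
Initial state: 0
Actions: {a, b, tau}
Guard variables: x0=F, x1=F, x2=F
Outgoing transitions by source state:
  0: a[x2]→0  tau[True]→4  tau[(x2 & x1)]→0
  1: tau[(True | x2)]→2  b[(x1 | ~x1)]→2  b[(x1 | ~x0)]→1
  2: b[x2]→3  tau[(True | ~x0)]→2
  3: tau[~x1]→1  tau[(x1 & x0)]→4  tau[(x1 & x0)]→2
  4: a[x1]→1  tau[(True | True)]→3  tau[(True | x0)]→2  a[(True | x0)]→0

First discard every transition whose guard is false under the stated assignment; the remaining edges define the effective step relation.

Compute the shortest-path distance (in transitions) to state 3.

Answer: 2

Trace:
BFS to 3:
  Layer 0: {0}
  Layer 1: {4}
  Layer 2: {2,3}
depth(3)=2, e.g. tau·tau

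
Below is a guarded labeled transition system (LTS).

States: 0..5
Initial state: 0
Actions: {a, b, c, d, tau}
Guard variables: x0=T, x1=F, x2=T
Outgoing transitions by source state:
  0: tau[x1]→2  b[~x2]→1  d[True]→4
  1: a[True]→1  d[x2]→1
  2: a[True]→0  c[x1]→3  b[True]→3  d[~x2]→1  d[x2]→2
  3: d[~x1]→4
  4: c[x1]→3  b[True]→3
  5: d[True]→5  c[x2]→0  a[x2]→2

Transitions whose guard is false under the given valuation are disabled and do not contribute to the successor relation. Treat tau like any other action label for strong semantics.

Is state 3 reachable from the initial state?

Answer: REACHABLE

Trace:
After dropping false guards: 11 live edges.
depth 0: {0}
depth 1: {4}  cumulative {0,4}
depth 2: {3}  cumulative {0,3,4}
Reachable = {0,3,4}
trace reaching 3: d·b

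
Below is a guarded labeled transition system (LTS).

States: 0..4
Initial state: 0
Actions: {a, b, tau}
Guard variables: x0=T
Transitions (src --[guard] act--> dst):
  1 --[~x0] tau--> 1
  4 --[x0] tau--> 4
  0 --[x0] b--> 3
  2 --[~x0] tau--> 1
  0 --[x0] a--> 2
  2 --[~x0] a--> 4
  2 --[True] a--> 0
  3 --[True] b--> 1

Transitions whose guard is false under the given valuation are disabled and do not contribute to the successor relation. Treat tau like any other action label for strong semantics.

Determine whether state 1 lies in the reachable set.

Answer: REACHABLE

Working:
5 transition(s) survive guard evaluation.
L0 = {0}
L1 = {2,3}  now seen {0,2,3}
L2 = {1}  now seen {0,1,2,3}
Reach set: {0,1,2,3}
trace reaching 1: b·b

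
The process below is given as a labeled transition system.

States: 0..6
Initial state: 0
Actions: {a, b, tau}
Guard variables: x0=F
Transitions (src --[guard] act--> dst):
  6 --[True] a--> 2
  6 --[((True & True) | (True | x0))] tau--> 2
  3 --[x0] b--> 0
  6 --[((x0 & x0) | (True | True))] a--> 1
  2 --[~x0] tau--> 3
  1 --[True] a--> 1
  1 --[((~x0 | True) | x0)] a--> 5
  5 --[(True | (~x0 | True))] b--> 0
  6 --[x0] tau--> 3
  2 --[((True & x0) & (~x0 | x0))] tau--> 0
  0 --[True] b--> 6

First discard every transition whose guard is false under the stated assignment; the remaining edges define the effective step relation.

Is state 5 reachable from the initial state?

Answer: REACHABLE

Analysis:
8 transition(s) survive guard evaluation.
Layer 0: {0}
Layer 1: {6}  total {0,6}
Layer 2: {1,2}  total {0,1,2,6}
Layer 3: {3,5}  total {0,1,2,3,5,6}
Reach set: {0,1,2,3,5,6}
trace reaching 5: b·a·a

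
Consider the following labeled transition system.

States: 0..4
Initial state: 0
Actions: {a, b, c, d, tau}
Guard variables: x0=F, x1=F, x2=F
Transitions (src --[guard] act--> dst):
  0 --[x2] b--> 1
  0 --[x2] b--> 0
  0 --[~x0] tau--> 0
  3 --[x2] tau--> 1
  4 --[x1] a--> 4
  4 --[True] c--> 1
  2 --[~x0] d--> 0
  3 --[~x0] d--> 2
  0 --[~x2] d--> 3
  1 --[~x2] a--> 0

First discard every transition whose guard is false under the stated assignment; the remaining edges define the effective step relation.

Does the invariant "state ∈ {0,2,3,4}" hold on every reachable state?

Answer: INVARIANT HOLDS

Trace:
Inv-set: {0,2,3,4}
Reach set: {0,2,3}
  0: safe
  2: safe
  3: safe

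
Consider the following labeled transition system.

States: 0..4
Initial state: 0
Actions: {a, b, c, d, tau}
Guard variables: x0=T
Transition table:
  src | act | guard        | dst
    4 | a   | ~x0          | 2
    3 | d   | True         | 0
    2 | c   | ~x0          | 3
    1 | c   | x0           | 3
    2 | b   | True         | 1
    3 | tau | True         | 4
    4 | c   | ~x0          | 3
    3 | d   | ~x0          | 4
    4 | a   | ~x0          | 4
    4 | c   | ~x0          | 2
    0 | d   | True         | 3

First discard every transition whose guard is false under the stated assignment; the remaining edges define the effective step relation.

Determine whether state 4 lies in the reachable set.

5 transition(s) survive guard evaluation.
L0 = {0}
L1 = {3}  cumulative {0,3}
L2 = {4}  cumulative {0,3,4}
R = {0,3,4}
trace reaching 4: d·tau

Answer: REACHABLE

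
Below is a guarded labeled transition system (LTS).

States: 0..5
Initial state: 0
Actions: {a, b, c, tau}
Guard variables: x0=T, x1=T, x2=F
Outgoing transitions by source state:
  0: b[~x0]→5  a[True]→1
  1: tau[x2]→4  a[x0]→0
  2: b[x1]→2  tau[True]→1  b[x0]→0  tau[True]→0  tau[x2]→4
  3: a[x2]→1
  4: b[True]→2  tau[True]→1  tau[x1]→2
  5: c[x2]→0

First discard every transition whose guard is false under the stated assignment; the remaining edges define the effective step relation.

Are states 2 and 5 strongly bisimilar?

Compute ~ classes (split until stable):
  π0 = {{0,1,2,3,4,5}}
  π1 = {{0,1},{2,4},{3,5}}
  π2 = {{0,1},{2},{3,5},{4}}
stable after 3 split(s): 4 block(s)
class of 2: {2}; class of 5: {3,5}

Answer: NOT BISIMILAR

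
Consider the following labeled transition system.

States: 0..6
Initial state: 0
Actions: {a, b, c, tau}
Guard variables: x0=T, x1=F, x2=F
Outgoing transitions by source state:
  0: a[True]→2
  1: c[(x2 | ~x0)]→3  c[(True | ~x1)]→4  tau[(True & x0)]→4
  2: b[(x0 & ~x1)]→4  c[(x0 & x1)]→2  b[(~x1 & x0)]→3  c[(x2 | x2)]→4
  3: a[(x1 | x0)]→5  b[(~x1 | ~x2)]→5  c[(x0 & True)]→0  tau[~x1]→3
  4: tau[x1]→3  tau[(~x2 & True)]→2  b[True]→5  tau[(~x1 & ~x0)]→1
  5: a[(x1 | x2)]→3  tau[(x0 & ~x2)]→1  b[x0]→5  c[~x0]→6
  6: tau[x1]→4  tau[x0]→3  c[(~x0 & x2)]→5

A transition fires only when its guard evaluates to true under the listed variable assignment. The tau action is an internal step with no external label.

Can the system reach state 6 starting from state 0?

After dropping false guards: 14 live edges.
depth 0: {0}
depth 1: {2}  cumulative {0,2}
depth 2: {3,4}  cumulative {0,2,3,4}
depth 3: {5}  cumulative {0,2,3,4,5}
depth 4: {1}  cumulative {0,1,2,3,4,5}
Reach set: {0,1,2,3,4,5}

Answer: UNREACHABLE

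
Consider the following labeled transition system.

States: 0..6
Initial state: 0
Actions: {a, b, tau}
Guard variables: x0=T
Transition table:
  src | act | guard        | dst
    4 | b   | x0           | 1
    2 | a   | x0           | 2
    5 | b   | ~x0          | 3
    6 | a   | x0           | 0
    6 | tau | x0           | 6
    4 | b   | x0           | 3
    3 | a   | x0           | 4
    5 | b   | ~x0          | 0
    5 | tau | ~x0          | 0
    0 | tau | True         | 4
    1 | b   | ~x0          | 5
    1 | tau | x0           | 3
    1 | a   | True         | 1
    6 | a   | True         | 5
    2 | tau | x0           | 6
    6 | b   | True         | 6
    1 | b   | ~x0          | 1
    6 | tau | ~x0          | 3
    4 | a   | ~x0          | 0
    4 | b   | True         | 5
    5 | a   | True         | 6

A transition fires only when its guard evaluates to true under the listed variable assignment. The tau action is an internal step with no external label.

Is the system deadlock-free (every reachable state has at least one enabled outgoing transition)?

Answer: DEADLOCK-FREE

Analysis:
R = {0,1,3,4,5,6}
  0: tau→4  [1 out]
  1: a→1  tau→3  [2 out]
  3: a→4  [1 out]
  4: b→1  b→3  b→5  [3 out]
  5: a→6  [1 out]
  6: a→0  a→5  b→6  tau→6  [4 out]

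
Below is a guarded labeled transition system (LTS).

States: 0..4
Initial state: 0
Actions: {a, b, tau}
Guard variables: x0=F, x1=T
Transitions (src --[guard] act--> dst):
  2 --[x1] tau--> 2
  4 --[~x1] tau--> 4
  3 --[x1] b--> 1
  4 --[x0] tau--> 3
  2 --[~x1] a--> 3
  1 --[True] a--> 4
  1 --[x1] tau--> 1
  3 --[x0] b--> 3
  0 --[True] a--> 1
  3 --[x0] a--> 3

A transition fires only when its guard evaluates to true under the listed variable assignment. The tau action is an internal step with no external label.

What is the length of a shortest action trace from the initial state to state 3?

Breadth-first toward 3:
  depth 0: {0}
  depth 1: {1}
  depth 2: {4}
3 never appears.

Answer: UNREACHABLE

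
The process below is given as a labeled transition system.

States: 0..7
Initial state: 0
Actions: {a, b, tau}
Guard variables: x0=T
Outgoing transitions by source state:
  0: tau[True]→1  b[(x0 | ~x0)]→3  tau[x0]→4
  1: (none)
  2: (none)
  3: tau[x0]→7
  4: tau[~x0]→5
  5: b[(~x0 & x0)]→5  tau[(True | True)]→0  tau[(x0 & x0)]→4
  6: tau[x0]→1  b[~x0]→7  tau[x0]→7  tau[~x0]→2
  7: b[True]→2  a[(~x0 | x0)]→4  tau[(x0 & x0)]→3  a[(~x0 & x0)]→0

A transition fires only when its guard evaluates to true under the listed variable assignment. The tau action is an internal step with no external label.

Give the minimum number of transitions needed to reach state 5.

Answer: UNREACHABLE

Analysis:
BFS to 5:
  Layer 0: {0}
  Layer 1: {1,3,4}
  Layer 2: {7}
  Layer 3: {2}
5 never appears.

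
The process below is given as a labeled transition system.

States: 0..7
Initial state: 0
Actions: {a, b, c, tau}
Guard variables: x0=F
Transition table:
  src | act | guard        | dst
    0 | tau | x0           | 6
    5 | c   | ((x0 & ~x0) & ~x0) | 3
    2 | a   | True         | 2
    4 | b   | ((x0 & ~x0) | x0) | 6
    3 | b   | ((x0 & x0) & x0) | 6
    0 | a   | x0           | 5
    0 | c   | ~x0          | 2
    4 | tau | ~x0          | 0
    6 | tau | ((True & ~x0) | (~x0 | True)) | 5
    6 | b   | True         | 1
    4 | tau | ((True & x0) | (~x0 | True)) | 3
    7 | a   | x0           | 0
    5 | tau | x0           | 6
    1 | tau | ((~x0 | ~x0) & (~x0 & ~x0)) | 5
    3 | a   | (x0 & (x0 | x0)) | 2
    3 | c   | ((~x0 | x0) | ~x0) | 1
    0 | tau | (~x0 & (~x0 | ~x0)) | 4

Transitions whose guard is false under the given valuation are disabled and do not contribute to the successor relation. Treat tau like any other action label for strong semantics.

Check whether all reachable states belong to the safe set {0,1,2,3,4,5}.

Answer: INVARIANT HOLDS

Working:
Safe = {0,1,2,3,4,5}
Reach set: {0,1,2,3,4,5}
  0: ok
  1: ok
  2: ok
  3: ok
  4: ok
  5: ok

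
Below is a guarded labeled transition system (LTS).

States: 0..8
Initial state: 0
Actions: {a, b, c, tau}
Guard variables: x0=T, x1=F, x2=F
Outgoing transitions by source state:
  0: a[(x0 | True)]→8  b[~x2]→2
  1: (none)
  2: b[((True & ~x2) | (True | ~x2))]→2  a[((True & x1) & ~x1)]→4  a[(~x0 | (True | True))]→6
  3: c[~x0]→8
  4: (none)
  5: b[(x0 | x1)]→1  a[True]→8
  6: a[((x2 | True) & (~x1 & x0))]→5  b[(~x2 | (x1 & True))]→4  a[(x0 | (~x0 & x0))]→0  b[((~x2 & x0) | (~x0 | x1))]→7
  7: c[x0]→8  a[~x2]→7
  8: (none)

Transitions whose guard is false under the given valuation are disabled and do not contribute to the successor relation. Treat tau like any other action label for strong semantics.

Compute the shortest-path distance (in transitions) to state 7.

Layered search for 7:
  L0 = {0}
  L1 = {2,8}
  L2 = {6}
  L3 = {4,5,7}
first hit 7 at d=3 via b·a·b

Answer: 3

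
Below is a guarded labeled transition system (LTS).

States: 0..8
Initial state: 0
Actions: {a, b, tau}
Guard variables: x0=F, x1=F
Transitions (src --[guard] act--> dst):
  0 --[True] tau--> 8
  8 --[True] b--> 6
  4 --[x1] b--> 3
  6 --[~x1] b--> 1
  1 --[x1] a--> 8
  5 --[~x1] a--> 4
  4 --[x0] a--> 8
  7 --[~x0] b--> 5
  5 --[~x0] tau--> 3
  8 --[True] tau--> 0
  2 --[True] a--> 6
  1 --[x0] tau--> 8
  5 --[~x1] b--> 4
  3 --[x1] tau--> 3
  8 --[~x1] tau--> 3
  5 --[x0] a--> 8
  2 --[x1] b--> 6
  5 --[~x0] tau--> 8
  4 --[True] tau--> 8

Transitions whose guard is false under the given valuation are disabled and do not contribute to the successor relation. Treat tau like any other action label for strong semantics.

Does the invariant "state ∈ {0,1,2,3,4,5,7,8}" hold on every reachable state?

Allowed set {0,1,2,3,4,5,7,8}
Reachable = {0,1,3,6,8}
  0: ok
  1: ok
  3: ok
  6: VIOLATES
  8: ok
witness against invariant: tau·b → 6

Answer: INVARIANT VIOLATED at state 6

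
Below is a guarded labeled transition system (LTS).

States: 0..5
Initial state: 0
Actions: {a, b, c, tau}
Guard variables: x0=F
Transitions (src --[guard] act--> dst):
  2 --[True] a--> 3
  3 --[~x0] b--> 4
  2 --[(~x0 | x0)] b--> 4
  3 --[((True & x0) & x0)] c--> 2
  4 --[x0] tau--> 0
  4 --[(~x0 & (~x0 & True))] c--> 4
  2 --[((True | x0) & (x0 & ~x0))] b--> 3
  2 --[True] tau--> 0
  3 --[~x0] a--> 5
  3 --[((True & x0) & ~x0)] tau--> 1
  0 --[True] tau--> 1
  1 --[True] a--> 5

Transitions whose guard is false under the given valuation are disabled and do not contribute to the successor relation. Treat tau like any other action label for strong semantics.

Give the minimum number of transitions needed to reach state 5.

Answer: 2

Working:
BFS to 5:
  L0 = {0}
  L1 = {1}
  L2 = {5}
5 enters at depth 2; path tau·a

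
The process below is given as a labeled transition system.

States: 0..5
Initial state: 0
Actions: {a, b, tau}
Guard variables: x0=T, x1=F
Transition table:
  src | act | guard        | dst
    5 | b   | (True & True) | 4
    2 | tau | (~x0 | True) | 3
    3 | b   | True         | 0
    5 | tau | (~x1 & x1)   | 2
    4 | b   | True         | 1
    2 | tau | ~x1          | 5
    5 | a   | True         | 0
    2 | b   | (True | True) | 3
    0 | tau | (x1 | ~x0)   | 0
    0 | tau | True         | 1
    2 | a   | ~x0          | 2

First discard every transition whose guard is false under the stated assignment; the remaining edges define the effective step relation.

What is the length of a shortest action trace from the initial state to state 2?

Answer: UNREACHABLE

Trace:
Layered search for 2:
  Layer 0: {0}
  Layer 1: {1}
2 never appears.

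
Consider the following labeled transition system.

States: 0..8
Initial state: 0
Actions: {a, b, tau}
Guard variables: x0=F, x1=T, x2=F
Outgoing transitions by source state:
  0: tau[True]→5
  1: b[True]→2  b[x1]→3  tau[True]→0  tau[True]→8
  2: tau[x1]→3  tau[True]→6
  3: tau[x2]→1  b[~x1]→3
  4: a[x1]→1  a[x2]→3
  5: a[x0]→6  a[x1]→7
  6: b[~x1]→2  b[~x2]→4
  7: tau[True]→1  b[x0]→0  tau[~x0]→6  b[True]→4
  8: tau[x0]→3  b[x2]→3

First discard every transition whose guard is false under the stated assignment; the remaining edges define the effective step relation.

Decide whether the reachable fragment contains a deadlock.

Reach set: {0,1,2,3,4,5,6,7,8}
  0: tau→5  [deg 1]
  1: b→2  b→3  tau→0  tau→8  [deg 4]
  2: tau→3  tau→6  [deg 2]
  3: ∅  [no exit]
  4: a→1  [deg 1]
  5: a→7  [deg 1]
  6: b→4  [deg 1]
  7: b→4  tau→1  tau→6  [deg 3]
  8: ∅  [no exit]
witness 3: tau·a·tau·b

Answer: DEADLOCK at state 3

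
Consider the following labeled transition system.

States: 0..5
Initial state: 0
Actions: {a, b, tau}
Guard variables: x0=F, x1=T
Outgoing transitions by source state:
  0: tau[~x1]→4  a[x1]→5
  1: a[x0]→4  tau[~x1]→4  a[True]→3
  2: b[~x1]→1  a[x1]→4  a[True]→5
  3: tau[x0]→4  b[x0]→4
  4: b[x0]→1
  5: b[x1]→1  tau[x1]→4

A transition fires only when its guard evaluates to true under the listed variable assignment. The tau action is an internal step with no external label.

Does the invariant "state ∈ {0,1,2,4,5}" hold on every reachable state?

Inv-set: {0,1,2,4,5}
R = {0,1,3,4,5}
  0: safe
  1: safe
  3: outside
  4: safe
  5: safe
reach 3 via a·b·a — violates

Answer: INVARIANT VIOLATED at state 3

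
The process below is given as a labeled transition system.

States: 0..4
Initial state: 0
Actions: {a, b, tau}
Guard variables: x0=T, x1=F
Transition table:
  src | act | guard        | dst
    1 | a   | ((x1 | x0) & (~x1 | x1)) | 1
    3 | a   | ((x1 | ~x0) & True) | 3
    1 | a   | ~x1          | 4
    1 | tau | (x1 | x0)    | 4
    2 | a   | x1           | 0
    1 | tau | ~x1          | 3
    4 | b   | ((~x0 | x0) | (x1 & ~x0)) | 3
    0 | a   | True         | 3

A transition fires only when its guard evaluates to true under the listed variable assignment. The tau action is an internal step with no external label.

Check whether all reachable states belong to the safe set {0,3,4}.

Allowed set {0,3,4}
Reachable = {0,3}
  0: ✓
  3: ✓

Answer: INVARIANT HOLDS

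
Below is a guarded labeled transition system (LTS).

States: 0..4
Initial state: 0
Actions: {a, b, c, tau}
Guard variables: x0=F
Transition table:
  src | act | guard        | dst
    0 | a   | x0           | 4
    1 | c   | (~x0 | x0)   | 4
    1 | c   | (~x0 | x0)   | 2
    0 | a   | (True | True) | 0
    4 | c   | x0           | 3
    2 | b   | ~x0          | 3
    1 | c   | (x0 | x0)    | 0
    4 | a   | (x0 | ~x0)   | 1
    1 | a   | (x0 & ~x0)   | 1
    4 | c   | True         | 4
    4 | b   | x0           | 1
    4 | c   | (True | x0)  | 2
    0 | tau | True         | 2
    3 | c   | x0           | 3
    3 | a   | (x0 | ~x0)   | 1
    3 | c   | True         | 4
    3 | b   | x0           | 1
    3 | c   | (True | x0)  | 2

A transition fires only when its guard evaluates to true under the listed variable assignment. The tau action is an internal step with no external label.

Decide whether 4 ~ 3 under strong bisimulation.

Refine partition for ~:
  P[0] = {{0,1,2,3,4}}
  P[1] = {{0},{1},{2},{3,4}}
Fixed point at round 2; 4 class(es).
[4]={3,4}  [3]={3,4}

Answer: BISIMILAR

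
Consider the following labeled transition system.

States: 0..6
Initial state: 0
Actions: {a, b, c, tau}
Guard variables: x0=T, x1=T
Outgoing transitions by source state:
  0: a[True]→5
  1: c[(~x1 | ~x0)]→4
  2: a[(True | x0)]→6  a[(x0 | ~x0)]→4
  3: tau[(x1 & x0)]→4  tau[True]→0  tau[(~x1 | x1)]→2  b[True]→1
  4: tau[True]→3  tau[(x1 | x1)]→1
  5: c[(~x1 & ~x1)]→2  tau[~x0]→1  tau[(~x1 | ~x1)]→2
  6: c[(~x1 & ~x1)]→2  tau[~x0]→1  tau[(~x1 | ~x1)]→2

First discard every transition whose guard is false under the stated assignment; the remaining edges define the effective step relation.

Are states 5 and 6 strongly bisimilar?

Answer: BISIMILAR

Trace:
Refine partition for ~:
  round 0: {{0,1,2,3,4,5,6}}
  round 1: {{0,2},{1,5,6},{3},{4}}
  round 2: {{0},{1,5,6},{2},{3},{4}}
5 equivalence class(es) (converged in 3)
5∈{1,5,6}, 6∈{1,5,6}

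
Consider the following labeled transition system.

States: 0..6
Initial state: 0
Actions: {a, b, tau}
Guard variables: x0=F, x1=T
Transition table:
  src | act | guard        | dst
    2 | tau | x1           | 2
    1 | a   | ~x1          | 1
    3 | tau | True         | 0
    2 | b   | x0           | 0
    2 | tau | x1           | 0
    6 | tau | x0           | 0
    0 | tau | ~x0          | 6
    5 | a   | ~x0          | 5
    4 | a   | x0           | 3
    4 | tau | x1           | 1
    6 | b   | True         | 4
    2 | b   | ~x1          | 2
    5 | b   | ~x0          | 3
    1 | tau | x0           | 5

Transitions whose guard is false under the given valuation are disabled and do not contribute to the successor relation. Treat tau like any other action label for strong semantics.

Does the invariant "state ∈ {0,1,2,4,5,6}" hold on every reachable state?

Answer: INVARIANT HOLDS

Analysis:
Allowed set {0,1,2,4,5,6}
Reach set: {0,1,4,6}
  0: ok
  1: ok
  4: ok
  6: ok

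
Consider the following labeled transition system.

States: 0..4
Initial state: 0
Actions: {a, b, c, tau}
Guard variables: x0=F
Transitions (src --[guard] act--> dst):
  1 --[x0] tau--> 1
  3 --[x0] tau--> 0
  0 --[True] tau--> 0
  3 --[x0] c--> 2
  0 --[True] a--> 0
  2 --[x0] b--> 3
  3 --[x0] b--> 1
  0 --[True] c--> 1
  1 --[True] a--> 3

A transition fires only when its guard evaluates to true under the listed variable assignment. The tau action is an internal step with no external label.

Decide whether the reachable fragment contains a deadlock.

Answer: DEADLOCK at state 3

Working:
Reach set: {0,1,3}
  0: a→0  c→1  tau→0  [3 out]
  1: a→3  [1 out]
  3: ∅  [STUCK]
Path to 3: c·a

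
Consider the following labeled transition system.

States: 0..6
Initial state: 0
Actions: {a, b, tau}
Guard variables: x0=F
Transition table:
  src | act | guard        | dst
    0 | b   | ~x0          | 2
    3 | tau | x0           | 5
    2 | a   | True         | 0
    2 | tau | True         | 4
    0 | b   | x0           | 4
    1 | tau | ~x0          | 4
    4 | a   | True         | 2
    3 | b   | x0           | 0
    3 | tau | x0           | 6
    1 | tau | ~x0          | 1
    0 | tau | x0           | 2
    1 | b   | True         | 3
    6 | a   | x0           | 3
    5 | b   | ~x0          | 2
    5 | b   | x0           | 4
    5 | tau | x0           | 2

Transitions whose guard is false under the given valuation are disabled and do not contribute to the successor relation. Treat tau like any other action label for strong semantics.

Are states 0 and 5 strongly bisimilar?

Answer: BISIMILAR

Working:
Bisimulation quotient by refinement:
  P[0] = {{0,1,2,3,4,5,6}}
  P[1] = {{0,5},{1},{2},{3,6},{4}}
Fixed point at round 2; 5 class(es).
0∈{0,5}, 5∈{0,5}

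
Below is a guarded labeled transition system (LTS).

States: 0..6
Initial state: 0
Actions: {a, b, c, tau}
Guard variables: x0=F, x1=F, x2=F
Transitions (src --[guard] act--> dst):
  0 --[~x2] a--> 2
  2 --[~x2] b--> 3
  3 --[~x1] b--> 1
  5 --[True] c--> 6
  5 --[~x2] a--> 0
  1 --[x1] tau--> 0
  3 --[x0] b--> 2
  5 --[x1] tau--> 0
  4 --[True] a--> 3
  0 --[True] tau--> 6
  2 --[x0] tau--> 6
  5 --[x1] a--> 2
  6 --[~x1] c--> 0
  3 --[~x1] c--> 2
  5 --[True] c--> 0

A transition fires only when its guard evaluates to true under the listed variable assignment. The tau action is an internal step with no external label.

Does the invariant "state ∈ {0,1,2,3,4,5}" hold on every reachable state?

Answer: INVARIANT VIOLATED at state 6

Trace:
Inv-set: {0,1,2,3,4,5}
Reach set: {0,1,2,3,6}
  0: ok
  1: ok
  2: ok
  3: ok
  6: ✗ unsafe
reach 6 via tau — violates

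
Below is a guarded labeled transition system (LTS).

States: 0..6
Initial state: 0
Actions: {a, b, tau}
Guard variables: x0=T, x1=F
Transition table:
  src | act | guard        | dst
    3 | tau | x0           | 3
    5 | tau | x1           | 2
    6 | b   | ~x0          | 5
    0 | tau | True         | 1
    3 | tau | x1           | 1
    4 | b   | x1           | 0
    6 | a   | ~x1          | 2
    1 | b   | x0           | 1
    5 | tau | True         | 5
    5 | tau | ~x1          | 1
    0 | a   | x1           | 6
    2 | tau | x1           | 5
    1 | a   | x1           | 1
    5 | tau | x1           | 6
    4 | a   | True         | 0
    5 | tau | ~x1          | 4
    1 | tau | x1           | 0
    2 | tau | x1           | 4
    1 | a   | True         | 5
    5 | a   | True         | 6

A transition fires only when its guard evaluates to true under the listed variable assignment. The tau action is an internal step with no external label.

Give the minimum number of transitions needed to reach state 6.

Layered search for 6:
  depth 0: {0}
  depth 1: {1}
  depth 2: {5}
  depth 3: {4,6}
depth(6)=3, e.g. tau·a·a

Answer: 3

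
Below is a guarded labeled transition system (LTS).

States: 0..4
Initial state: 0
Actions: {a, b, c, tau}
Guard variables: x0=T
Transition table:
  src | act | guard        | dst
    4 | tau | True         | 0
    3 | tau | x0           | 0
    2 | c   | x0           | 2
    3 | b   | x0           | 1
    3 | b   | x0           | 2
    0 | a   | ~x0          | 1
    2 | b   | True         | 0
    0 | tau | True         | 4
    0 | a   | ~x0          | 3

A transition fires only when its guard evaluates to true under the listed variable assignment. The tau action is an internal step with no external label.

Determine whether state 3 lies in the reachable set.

After dropping false guards: 7 live edges.
Layer 0: {0}
Layer 1: {4}  now seen {0,4}
Reachable = {0,4}

Answer: UNREACHABLE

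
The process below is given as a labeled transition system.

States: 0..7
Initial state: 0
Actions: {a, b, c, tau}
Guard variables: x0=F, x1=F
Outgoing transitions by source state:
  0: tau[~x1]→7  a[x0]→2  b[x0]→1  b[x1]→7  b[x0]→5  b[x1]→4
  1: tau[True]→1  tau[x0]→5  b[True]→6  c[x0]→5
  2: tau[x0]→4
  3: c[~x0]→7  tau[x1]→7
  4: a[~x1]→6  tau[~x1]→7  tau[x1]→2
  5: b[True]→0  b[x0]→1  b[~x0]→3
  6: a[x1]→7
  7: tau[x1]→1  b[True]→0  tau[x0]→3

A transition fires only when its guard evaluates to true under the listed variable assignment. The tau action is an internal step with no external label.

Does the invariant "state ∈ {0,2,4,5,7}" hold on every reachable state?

Answer: INVARIANT HOLDS

Trace:
Inv-set: {0,2,4,5,7}
Reachable = {0,7}
  0: ✓
  7: ✓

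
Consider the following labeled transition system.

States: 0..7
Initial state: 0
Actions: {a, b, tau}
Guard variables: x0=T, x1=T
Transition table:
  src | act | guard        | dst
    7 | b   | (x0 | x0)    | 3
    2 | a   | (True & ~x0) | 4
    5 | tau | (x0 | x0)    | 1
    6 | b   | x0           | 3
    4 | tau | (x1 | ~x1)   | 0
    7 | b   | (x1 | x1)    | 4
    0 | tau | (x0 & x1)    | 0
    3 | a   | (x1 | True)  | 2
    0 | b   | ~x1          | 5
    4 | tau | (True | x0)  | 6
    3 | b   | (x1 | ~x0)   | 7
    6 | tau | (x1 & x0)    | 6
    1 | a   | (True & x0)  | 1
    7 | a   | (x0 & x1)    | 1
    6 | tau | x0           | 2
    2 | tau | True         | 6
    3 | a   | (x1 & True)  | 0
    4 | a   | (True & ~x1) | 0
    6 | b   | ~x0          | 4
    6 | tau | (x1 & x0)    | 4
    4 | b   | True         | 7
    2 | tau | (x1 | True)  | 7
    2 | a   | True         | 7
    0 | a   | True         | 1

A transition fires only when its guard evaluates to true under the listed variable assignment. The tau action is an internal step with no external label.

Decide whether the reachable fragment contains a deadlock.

Answer: DEADLOCK-FREE

Trace:
Reach set: {0,1}
  0: a→1  tau→0  [deg 2]
  1: a→1  [deg 1]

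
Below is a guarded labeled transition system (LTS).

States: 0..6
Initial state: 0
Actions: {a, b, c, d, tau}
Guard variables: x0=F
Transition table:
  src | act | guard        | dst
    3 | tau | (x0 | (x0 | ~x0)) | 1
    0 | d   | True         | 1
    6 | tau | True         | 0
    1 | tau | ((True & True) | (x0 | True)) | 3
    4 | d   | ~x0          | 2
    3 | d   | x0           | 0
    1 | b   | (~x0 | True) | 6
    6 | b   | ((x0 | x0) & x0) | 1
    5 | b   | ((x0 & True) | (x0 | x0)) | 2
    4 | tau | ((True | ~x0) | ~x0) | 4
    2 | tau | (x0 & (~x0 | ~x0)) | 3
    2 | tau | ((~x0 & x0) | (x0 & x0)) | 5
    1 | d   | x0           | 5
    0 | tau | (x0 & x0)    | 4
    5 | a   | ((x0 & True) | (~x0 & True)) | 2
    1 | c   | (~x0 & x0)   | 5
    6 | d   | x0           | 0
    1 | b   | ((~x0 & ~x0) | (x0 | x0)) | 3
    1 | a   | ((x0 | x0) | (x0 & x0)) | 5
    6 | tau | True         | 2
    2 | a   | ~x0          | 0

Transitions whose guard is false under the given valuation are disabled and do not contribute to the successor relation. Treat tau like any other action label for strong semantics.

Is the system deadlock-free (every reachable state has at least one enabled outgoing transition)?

Reach set: {0,1,2,3,6}
  0: d→1  [1 exit(s)]
  1: b→3  b→6  tau→3  [3 exit(s)]
  2: a→0  [1 exit(s)]
  3: tau→1  [1 exit(s)]
  6: tau→0  tau→2  [2 exit(s)]

Answer: DEADLOCK-FREE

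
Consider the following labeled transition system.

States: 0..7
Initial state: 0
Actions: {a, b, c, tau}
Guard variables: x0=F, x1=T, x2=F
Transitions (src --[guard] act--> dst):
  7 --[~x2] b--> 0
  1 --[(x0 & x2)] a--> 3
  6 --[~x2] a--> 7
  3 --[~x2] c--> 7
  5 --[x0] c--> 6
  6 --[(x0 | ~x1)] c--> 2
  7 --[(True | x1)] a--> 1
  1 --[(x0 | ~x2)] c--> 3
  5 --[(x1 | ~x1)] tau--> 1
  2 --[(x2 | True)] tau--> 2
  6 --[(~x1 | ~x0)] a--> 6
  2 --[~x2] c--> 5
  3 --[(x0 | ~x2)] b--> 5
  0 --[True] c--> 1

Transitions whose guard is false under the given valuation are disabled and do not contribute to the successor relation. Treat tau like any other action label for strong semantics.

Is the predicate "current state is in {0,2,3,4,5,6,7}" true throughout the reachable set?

Inv-set: {0,2,3,4,5,6,7}
Reachable = {0,1,3,5,7}
  0: safe
  1: ✗ unsafe
  3: safe
  5: safe
  7: safe
witness against invariant: c → 1

Answer: INVARIANT VIOLATED at state 1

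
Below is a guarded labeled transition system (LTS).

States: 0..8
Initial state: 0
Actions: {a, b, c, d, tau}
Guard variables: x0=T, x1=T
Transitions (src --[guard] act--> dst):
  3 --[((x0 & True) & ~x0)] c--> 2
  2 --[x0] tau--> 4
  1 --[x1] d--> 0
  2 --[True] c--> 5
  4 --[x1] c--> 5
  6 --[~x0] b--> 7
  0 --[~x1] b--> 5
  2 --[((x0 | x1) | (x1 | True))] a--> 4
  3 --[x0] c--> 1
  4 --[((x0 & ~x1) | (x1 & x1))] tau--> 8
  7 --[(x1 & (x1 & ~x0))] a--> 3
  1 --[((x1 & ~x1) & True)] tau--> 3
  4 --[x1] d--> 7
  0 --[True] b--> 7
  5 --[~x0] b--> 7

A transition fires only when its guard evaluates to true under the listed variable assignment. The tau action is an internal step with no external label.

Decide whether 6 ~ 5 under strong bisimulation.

Refine partition for ~:
  P[0] = {{0,1,2,3,4,5,6,7,8}}
  P[1] = {{0},{1},{2},{3},{4},{5,6,7,8}}
stable after 2 split(s): 6 block(s)
class of 6: {5,6,7,8}; class of 5: {5,6,7,8}

Answer: BISIMILAR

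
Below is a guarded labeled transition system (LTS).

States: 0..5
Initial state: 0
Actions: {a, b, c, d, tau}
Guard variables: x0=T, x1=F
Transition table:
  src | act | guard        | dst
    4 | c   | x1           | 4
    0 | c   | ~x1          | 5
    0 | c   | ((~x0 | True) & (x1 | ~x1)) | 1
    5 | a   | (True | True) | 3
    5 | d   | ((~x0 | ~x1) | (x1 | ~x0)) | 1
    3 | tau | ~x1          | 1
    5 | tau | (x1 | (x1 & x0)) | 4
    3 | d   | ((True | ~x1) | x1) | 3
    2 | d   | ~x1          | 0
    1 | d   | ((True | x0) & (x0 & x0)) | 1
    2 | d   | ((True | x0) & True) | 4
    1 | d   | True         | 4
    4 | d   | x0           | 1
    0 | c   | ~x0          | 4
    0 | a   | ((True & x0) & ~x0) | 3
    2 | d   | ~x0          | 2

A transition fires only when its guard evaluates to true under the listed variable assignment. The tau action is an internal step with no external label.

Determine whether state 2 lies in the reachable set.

Answer: UNREACHABLE

Trace:
11 transition(s) survive guard evaluation.
Layer 0: {0}
Layer 1: {1,5}  now seen {0,1,5}
Layer 2: {3,4}  now seen {0,1,3,4,5}
Reach set: {0,1,3,4,5}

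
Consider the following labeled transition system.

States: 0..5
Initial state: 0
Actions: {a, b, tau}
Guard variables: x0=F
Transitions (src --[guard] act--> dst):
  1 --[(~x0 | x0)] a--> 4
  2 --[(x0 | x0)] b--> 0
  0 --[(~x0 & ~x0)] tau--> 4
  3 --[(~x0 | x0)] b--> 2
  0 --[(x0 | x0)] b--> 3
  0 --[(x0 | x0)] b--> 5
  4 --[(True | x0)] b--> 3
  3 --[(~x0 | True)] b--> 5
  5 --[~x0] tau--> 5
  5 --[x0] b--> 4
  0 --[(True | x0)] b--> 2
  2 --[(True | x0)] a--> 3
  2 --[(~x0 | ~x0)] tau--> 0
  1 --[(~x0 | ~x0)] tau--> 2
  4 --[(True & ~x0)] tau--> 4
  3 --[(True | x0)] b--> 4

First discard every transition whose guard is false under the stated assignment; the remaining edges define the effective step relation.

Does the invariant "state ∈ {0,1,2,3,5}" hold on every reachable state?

Answer: INVARIANT VIOLATED at state 4

Analysis:
Allowed set {0,1,2,3,5}
R = {0,2,3,4,5}
  0: ✓
  2: ✓
  3: ✓
  4: outside
  5: ✓
reach 4 via tau — violates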